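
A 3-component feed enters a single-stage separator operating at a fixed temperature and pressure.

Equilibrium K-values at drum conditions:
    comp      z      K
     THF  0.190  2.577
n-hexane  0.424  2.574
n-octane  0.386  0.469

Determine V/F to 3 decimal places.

Material balance + equilibrium reduce to Σ zᵢ(Kᵢ−1)/(1+V/F(Kᵢ−1)) = 0.
Check two-phase: ΣzᵢKᵢ = 1.762 > 1 and Σzᵢ/Kᵢ = 1.061 > 1, so g(0) = 0.762 > 0 and g(1) = -0.061 < 0.
Iterate (Newton) starting at V/F = 0.35:
  V/F = 0.350: g = 0.3716, g' = -0.797 → V/F = 0.816
  V/F = 0.816: g = 0.0614, g' = -0.631 → V/F = 0.914
  V/F = 0.914: g = -0.0015, g' = -0.667 → V/F = 0.911
Converged at V/F = 0.911.

V/F = 0.911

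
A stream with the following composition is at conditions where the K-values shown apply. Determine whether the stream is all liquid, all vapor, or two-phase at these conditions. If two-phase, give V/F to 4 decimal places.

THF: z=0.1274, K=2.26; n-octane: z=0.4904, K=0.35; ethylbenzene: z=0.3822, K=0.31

all liquid

ΣzᵢKᵢ = 0.5780; Σzᵢ/Kᵢ = 2.6904.
Since ΣzᵢKᵢ < 1 the mixture is below its bubble point — single liquid phase.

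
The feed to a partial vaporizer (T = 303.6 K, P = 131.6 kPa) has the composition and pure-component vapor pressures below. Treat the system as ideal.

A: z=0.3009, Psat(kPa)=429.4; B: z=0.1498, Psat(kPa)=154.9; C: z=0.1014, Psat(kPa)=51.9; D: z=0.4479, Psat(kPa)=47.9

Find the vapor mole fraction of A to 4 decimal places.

y_A = 0.5815

Raoult's law: Kᵢ = Pᵢˢᵃᵗ/P = Pᵢˢᵃᵗ/131.6.
  K_A = 429.4/131.6 = 3.262918, K_B = 154.9/131.6 = 1.177052, K_C = 51.9/131.6 = 0.394377, K_D = 47.9/131.6 = 0.363982
Let β = V/F and solve Σ zᵢ(Kᵢ−1)/(1+β(Kᵢ−1)) = 0.
Feasibility: ΣzᵢKᵢ = 1.3612, Σzᵢ/Kᵢ = 1.7072 — both > 1, two phases present.
Newton–Raphson from β = 0.61:
  β = 0.6100: g = -0.25286, g' = -0.8530 → β = 0.3136
  β = 0.3136: g = -0.00823, g' = -0.8708 → β = 0.3041
  β = 0.3041: g = 0.00004, g' = -0.8793 → β = 0.3042
Converged at β = 0.3042.
Compositions from xᵢ = zᵢ/(1+β(Kᵢ−1)), yᵢ = Kᵢxᵢ:
  A: x = 0.1782, y = 0.5815
  B: x = 0.1421, y = 0.1673
  C: x = 0.1243, y = 0.0490
  D: x = 0.5553, y = 0.2021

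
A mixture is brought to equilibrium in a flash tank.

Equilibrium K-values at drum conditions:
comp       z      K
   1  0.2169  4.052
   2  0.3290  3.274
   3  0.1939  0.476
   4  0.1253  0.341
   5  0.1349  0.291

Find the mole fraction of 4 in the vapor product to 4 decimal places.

y_4 = 0.0790

Let β = V/F and solve Σ zᵢ(Kᵢ−1)/(1+β(Kᵢ−1)) = 0.
Feasibility: ΣzᵢKᵢ = 2.1303, Σzᵢ/Kᵢ = 1.3924 — both > 1, two phases present.
Iterate (Newton) starting at β = 0.5:
  β = 0.5000: g = 0.20316, g' = -1.0707 → β = 0.6897
  β = 0.6897: g = 0.00680, g' = -1.0406 → β = 0.6963
Converged at β = 0.6963.
Compositions from xᵢ = zᵢ/(1+β(Kᵢ−1)), yᵢ = Kᵢxᵢ:
  1: x = 0.0694, y = 0.2812
  2: x = 0.1274, y = 0.4170
  3: x = 0.3053, y = 0.1453
  4: x = 0.2315, y = 0.0790
  5: x = 0.2664, y = 0.0775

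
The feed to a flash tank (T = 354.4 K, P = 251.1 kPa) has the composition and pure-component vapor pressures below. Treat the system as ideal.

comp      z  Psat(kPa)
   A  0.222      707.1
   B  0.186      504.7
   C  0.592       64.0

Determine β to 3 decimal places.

Raoult's law: Kᵢ = Pᵢˢᵃᵗ/P = Pᵢˢᵃᵗ/251.1.
  K_A = 707.1/251.1 = 2.81601, K_B = 504.7/251.1 = 2.00996, K_C = 64.0/251.1 = 0.25488
Let β = V/F and solve Σ zᵢ(Kᵢ−1)/(1+β(Kᵢ−1)) = 0.
Check two-phase: ΣzᵢKᵢ = 1.150 > 1 and Σzᵢ/Kᵢ = 2.494 > 1, so g(0) = 0.150 > 0 and g(1) = -1.494 < 0.
Iterate (Newton) starting at β = 0.5:
  β = 0.500: g = -0.3669, g' = -1.120 → β = 0.172
  β = 0.172: g = -0.0390, g' = -0.995 → β = 0.133
  β = 0.133: g = 0.0006, g' = -1.027 → β = 0.134
Converged at β = 0.134.

β = 0.134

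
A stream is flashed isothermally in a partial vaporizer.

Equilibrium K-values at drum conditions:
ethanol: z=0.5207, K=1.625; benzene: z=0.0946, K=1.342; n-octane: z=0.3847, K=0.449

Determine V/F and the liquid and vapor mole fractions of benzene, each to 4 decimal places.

Material balance + equilibrium reduce to Σ zᵢ(Kᵢ−1)/(1+V/F(Kᵢ−1)) = 0.
g(0) = ΣzᵢKᵢ − 1 = 0.1458 and g(1) = 1 − Σzᵢ/Kᵢ = -0.2477, so a root lies in (0, 1).
Newton–Raphson from V/F = 0.5:
  V/F = 0.5000: g = -0.01699, g' = -0.3487 → V/F = 0.4513
  V/F = 0.4513: g = -0.00025, g' = -0.3389 → V/F = 0.4505
Converged at V/F = 0.4505.
Compositions from xᵢ = zᵢ/(1+V/F(Kᵢ−1)), yᵢ = Kᵢxᵢ:
  ethanol: x = 0.4063, y = 0.6602
  benzene: x = 0.0820, y = 0.1100
  n-octane: x = 0.5117, y = 0.2298

V/F = 0.4505, x_benzene = 0.0820, y_benzene = 0.1100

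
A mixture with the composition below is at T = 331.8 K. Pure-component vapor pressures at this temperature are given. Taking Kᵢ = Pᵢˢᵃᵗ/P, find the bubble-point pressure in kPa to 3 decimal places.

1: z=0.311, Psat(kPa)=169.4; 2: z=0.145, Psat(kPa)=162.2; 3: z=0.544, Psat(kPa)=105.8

At the bubble point ψ → 0, so ΣzᵢKᵢ = 1 with Kᵢ = Pᵢˢᵃᵗ/P ⇒ P = ΣzᵢPᵢˢᵃᵗ.
P = 0.311·169.4 + 0.145·162.2 + 0.544·105.8 = 133.758 kPa

Pbub = 133.758 kPa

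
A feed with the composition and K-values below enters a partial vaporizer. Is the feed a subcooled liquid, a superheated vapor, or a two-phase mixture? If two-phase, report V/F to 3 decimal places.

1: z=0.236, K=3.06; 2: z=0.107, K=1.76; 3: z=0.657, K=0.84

superheated vapor

ΣzᵢKᵢ = 1.462; Σzᵢ/Kᵢ = 0.920.
Since Σzᵢ/Kᵢ < 1 the mixture is above its dew point — single vapor phase.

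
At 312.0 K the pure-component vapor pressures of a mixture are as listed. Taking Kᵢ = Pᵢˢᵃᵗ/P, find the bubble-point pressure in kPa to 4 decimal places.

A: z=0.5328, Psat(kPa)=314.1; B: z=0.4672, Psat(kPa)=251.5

Pbub = 284.8533 kPa

At the bubble point ψ → 0, so ΣzᵢKᵢ = 1 with Kᵢ = Pᵢˢᵃᵗ/P ⇒ P = ΣzᵢPᵢˢᵃᵗ.
P = 0.5328·314.1 + 0.4672·251.5 = 284.8533 kPa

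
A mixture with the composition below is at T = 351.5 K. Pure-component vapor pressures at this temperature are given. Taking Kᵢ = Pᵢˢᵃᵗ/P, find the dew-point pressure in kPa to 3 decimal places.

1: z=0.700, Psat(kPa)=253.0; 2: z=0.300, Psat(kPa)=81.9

Pdew = 155.526 kPa

At the dew point ψ → 1, so Σzᵢ/Kᵢ = 1 with Kᵢ = Pᵢˢᵃᵗ/P ⇒ 1/P = Σzᵢ/Pᵢˢᵃᵗ.
1/P = 0.700/253.0 + 0.300/81.9 = 0.006430 ⇒ P = 155.526 kPa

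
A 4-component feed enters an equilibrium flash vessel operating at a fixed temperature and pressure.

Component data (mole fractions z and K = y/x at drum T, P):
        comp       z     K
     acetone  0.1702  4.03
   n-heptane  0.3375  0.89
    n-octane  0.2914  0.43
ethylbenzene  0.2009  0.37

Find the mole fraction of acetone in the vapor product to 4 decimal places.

Material balance + equilibrium reduce to Σ zᵢ(Kᵢ−1)/(1+ψ(Kᵢ−1)) = 0.
g(0) = ΣzᵢKᵢ − 1 = 0.1859 and g(1) = 1 − Σzᵢ/Kᵢ = -0.6421, so a root lies in (0, 1).
Newton–Raphson from ψ = 0.59:
  ψ = 0.5900: g = -0.30641, g' = -0.6227 → ψ = 0.0979
  ψ = 0.0979: g = 0.04940, g' = -1.1304 → ψ = 0.1416
  ψ = 0.1416: g = 0.00352, g' = -0.9775 → ψ = 0.1452
Converged at ψ = 0.1452.
Compositions from xᵢ = zᵢ/(1+ψ(Kᵢ−1)), yᵢ = Kᵢxᵢ:
  acetone: x = 0.1182, y = 0.4763
  n-heptane: x = 0.3430, y = 0.3053
  n-octane: x = 0.3177, y = 0.1366
  ethylbenzene: x = 0.2211, y = 0.0818

y_acetone = 0.4763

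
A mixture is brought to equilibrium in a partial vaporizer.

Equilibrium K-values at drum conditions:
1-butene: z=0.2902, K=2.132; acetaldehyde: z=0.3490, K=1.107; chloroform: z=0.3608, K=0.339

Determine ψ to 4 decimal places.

ψ = 0.2647

Material balance + equilibrium reduce to Σ zᵢ(Kᵢ−1)/(1+ψ(Kᵢ−1)) = 0.
g(0) = ΣzᵢKᵢ − 1 = 0.1274 and g(1) = 1 − Σzᵢ/Kᵢ = -0.5157, so a root lies in (0, 1).
Newton iteration, ψ⁰ = 0.5:
  ψ = 0.5000: g = -0.11100, g' = -0.5069 → ψ = 0.2810
  ψ = 0.2810: g = -0.00743, g' = -0.4556 → ψ = 0.2647
Converged at ψ = 0.2647.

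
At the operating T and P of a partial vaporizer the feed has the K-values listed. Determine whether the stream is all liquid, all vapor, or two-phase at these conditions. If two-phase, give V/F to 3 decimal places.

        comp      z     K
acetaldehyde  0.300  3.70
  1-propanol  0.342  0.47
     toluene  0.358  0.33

two-phase, V/F = 0.238

ΣzᵢKᵢ = 1.389; Σzᵢ/Kᵢ = 1.894.
Both exceed 1, so a two-phase solution exists.
Material balance + equilibrium reduce to Σ zᵢ(Kᵢ−1)/(1+ψ(Kᵢ−1)) = 0.
Newton–Raphson from ψ = 0.5:
  ψ = 0.500: g = -0.2626, g' = -0.937 → ψ = 0.220
  ψ = 0.220: g = 0.0219, g' = -1.205 → ψ = 0.238
Converged at ψ = 0.238.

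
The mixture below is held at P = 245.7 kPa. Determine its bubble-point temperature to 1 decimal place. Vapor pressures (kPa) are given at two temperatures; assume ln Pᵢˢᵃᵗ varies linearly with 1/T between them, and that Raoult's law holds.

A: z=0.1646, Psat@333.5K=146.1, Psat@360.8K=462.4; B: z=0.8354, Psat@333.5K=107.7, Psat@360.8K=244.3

Bubble-point temperature: ΣzᵢPᵢˢᵃᵗ(T) = P. Interpolate ln Pᵢˢᵃᵗ = aᵢ + bᵢ/T.
  T = 333.5 K: ΣzᵢPᵢˢᵃᵗ = 114.02 kPa
  T = 360.8 K: ΣzᵢPᵢˢᵃᵗ = 280.20 kPa
  T = 347.1 K: ΣzᵢPᵢˢᵃᵗ = 181.17 kPa
  T = 354.0 K: ΣzᵢPᵢˢᵃᵗ = 226.48 kPa
  T = 357.4 K: ΣzᵢPᵢˢᵃᵗ = 252.13 kPa
  T = 355.7 K: ΣzᵢPᵢˢᵃᵗ = 239.02 kPa
Interpolating between 355.7 K and 357.4 K gives T ≈ 356.6 K.

T = 356.6 K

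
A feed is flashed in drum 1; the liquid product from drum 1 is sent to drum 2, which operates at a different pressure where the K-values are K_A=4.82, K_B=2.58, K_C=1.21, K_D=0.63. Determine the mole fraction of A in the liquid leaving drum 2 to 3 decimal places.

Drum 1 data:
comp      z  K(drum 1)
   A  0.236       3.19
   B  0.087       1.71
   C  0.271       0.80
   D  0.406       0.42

x_A (drum 2) = 0.038

Drum 1:
Let ψ₁ = V/F and solve Σ zᵢ(Kᵢ−1)/(1+ψ₁(Kᵢ−1)) = 0.
Feasibility: ΣzᵢKᵢ = 1.289, Σzᵢ/Kᵢ = 1.430 — both > 1, two phases present.
Newton–Raphson from ψ₁ = 0.67:
  ψ₁ = 0.670: g = -0.1964, g' = -0.586 → ψ₁ = 0.335
  ψ₁ = 0.335: g = -0.0022, g' = -0.628 → ψ₁ = 0.331
Converged at ψ₁ = 0.331.
Drum-1 compositions:
  A: x = 0.137, y = 0.436
  B: x = 0.070, y = 0.120
  C: x = 0.290, y = 0.232
  D: x = 0.503, y = 0.211
Drum-2 feed = drum-1 liquid: z₂ = (0.1368, 0.0704, 0.2902, 0.5026).
Drum 2:
Newton–Raphson from ψ₂ = 0.4:
  ψ₂ = 0.400: g = 0.1128, g' = -0.484 → ψ₂ = 0.633
  ψ₂ = 0.633: g = 0.0194, g' = -0.342 → ψ₂ = 0.690
  ψ₂ = 0.690: g = 0.0005, g' = -0.325 → ψ₂ = 0.691
Converged at ψ₂ = 0.691.
  A: x = 0.038, y = 0.181
  B: x = 0.034, y = 0.087
  C: x = 0.253, y = 0.307
  D: x = 0.675, y = 0.425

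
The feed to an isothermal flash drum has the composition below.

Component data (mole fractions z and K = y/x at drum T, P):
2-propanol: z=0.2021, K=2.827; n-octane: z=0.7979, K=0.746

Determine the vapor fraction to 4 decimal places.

Material balance + equilibrium reduce to Σ zᵢ(Kᵢ−1)/(1+ψ(Kᵢ−1)) = 0.
Feasibility: ΣzᵢKᵢ = 1.1666, Σzᵢ/Kᵢ = 1.1411 — both > 1, two phases present.
Binary case is linear: z₁(K₁−1)(1+ψ(K₂−1)) + z₂(K₂−1)(1+ψ(K₁−1)) = 0
⇒ ψ = [z₁(K₁−1)+z₂(K₂−1)] / [−(K₁−1)(K₂−1)] = 0.16657/0.46406 = 0.3589

ψ = 0.3589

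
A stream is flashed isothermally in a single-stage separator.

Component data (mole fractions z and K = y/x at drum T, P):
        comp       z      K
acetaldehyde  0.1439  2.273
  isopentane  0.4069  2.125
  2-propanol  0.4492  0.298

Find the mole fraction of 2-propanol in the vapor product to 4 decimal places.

y_2-propanol = 0.1858

Newton iteration, ψ⁰ = 0.5:
  ψ = 0.5000: g = -0.08098, g' = -0.8236 → ψ = 0.4017
  ψ = 0.4017: g = -0.00268, g' = -0.7758 → ψ = 0.3982
Converged at ψ = 0.3982.
Compositions from xᵢ = zᵢ/(1+ψ(Kᵢ−1)), yᵢ = Kᵢxᵢ:
  acetaldehyde: x = 0.0955, y = 0.2171
  isopentane: x = 0.2810, y = 0.5971
  2-propanol: x = 0.6235, y = 0.1858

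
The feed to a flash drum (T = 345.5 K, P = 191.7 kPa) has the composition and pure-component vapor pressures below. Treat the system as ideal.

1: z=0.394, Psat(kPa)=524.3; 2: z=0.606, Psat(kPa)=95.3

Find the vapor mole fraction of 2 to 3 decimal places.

Raoult's law: Kᵢ = Pᵢˢᵃᵗ/P = Pᵢˢᵃᵗ/191.7.
  K_1 = 524.3/191.7 = 2.73500, K_2 = 95.3/191.7 = 0.49713
Rachford–Rice: g(β) = Σ zᵢ(Kᵢ−1)/(1+β(Kᵢ−1)) = 0.
Check two-phase: ΣzᵢKᵢ = 1.379 > 1 and Σzᵢ/Kᵢ = 1.363 > 1, so g(0) = 0.379 > 0 and g(1) = -0.363 < 0.
Binary case is linear: z₁(K₁−1)(1+β(K₂−1)) + z₂(K₂−1)(1+β(K₁−1)) = 0
⇒ β = [z₁(K₁−1)+z₂(K₂−1)] / [−(K₁−1)(K₂−1)] = 0.3789/0.8725 = 0.434
Compositions from xᵢ = zᵢ/(1+β(Kᵢ−1)), yᵢ = Kᵢxᵢ:
  1: x = 0.225, y = 0.615
  2: x = 0.775, y = 0.385

y_2 = 0.385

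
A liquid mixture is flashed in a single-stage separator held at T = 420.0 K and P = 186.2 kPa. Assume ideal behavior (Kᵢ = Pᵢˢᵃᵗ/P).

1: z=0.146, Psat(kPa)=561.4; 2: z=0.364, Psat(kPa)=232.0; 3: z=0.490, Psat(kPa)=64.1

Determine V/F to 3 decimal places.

V/F = 0.083

Raoult's law: Kᵢ = Pᵢˢᵃᵗ/P = Pᵢˢᵃᵗ/186.2.
  K_1 = 561.4/186.2 = 3.01504, K_2 = 232.0/186.2 = 1.24597, K_3 = 64.1/186.2 = 0.34425
Rachford–Rice: g(V/F) = Σ zᵢ(Kᵢ−1)/(1+V/F(Kᵢ−1)) = 0.
g(0) = ΣzᵢKᵢ − 1 = 0.062 and g(1) = 1 − Σzᵢ/Kᵢ = -0.764, so a root lies in (0, 1).
Newton–Raphson from V/F = 0.68:
  V/F = 0.680: g = -0.3791, g' = -0.808 → V/F = 0.211
  V/F = 0.211: g = -0.0813, g' = -0.596 → V/F = 0.074
  V/F = 0.074: g = 0.0060, g' = -0.702 → V/F = 0.083
Converged at V/F = 0.083.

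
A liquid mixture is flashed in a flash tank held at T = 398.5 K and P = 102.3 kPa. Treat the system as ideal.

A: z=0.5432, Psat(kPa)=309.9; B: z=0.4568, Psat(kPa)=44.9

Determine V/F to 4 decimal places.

Raoult's law: Kᵢ = Pᵢˢᵃᵗ/P = Pᵢˢᵃᵗ/102.3.
  K_A = 309.9/102.3 = 3.029326, K_B = 44.9/102.3 = 0.438905
Rachford–Rice: g(V/F) = Σ zᵢ(Kᵢ−1)/(1+V/F(Kᵢ−1)) = 0.
Feasibility: ΣzᵢKᵢ = 1.8460, Σzᵢ/Kᵢ = 1.2201 — both > 1, two phases present.
Newton iteration, V/F⁰ = 0.5:
  V/F = 0.5000: g = 0.19090, g' = -0.8290 → V/F = 0.7303
  V/F = 0.7303: g = 0.00989, g' = -0.7759 → V/F = 0.7430
Converged at V/F = 0.7430.

V/F = 0.7430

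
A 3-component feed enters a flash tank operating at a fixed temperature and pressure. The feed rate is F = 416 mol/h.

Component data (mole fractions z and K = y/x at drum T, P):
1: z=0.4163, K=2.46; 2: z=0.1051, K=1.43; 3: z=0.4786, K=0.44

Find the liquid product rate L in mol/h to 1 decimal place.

Rachford–Rice: g(V/F) = Σ zᵢ(Kᵢ−1)/(1+V/F(Kᵢ−1)) = 0.
Check two-phase: ΣzᵢKᵢ = 1.3850 > 1 and Σzᵢ/Kᵢ = 1.3305 > 1, so g(0) = 0.3850 > 0 and g(1) = -0.3305 < 0.
Newton–Raphson from V/F = 0.68:
  V/F = 0.6800: g = -0.09288, g' = -0.6265 → V/F = 0.5318
  V/F = 0.5318: g = -0.00273, g' = -0.5985 → V/F = 0.5272
Converged at V/F = 0.5272.
Then V = V/F·F = 0.5272·416 = 219.3 mol/h and L = F − V = 196.7 mol/h.

L = 196.7 mol/h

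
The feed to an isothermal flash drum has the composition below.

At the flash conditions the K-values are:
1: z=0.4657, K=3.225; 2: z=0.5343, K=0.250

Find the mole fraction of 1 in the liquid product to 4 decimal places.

x_1 = 0.2521

Binary case is linear: z₁(K₁−1)(1+ψ(K₂−1)) + z₂(K₂−1)(1+ψ(K₁−1)) = 0
⇒ ψ = [z₁(K₁−1)+z₂(K₂−1)] / [−(K₁−1)(K₂−1)] = 0.63546/1.66875 = 0.3808
Compositions from xᵢ = zᵢ/(1+ψ(Kᵢ−1)), yᵢ = Kᵢxᵢ:
  1: x = 0.2521, y = 0.8130
  2: x = 0.7479, y = 0.1870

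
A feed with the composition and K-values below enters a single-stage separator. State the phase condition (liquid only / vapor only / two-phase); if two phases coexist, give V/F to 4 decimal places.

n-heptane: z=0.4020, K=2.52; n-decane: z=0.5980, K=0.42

two-phase, V/F = 0.2997

ΣzᵢKᵢ = 1.2642; Σzᵢ/Kᵢ = 1.5833.
Both exceed 1, so a two-phase solution exists.
Material balance + equilibrium reduce to Σ zᵢ(Kᵢ−1)/(1+ψ(Kᵢ−1)) = 0.
Binary case is linear: z₁(K₁−1)(1+ψ(K₂−1)) + z₂(K₂−1)(1+ψ(K₁−1)) = 0
⇒ ψ = [z₁(K₁−1)+z₂(K₂−1)] / [−(K₁−1)(K₂−1)] = 0.26420/0.88160 = 0.2997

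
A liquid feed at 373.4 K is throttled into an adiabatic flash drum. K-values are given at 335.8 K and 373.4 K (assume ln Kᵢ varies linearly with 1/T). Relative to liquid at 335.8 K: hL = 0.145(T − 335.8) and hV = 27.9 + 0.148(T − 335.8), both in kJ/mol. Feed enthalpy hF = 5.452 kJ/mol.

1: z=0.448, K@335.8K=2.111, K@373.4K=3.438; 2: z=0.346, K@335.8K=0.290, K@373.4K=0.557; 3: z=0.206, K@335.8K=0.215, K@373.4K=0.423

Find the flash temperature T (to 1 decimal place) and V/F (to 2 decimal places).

Adiabatic flash: solve Rachford–Rice at each trial T, then check hF = ψ·hV(T) + (1−ψ)·hL(T).
  T = 335.8 K: K = (2.111, 0.290, 0.215), RR gives ψ = 0.110, H_out = 3.071 kJ/mol
  T = 373.4 K: K = (3.438, 0.557, 0.423), RR gives ψ = 0.674, H_out = 24.340 kJ/mol
  T = 354.6 K: K = (2.729, 0.409, 0.307), RR gives ψ = 0.391, H_out = 13.669 kJ/mol
  T = 345.2 K: K = (2.409, 0.346, 0.258), RR gives ψ = 0.260, H_out = 8.621 kJ/mol
  T = 340.5 K: K = (2.257, 0.317, 0.236), RR gives ψ = 0.189, H_out = 5.950 kJ/mol
  T = 338.1 K: K = (2.182, 0.303, 0.225), RR gives ψ = 0.150, H_out = 4.512 kJ/mol
Linear interpolation between T = 338.1 (H_out = 4.512) and T = 340.5 (H_out = 5.950) on hF = 5.452 gives T ≈ 339.7 K, at which ψ = 0.18.

T = 339.7 K, V/F = 0.18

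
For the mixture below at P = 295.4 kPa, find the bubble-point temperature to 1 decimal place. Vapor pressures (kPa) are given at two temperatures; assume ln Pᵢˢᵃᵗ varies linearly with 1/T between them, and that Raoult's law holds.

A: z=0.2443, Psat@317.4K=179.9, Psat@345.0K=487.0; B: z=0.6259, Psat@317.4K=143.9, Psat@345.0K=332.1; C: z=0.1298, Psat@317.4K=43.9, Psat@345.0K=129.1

T = 340.1 K

Bubble-point temperature: ΣzᵢPᵢˢᵃᵗ(T) = P. Interpolate ln Pᵢˢᵃᵗ = aᵢ + bᵢ/T.
  T = 317.4 K: ΣzᵢPᵢˢᵃᵗ = 139.71 kPa
  T = 345.0 K: ΣzᵢPᵢˢᵃᵗ = 343.59 kPa
  T = 331.2 K: ΣzᵢPᵢˢᵃᵗ = 223.05 kPa
  T = 338.1 K: ΣzᵢPᵢˢᵃᵗ = 278.00 kPa
  T = 341.6 K: ΣzᵢPᵢˢᵃᵗ = 309.85 kPa
  T = 339.9 K: ΣzᵢPᵢˢᵃᵗ = 294.03 kPa
  T = 340.8 K: ΣzᵢPᵢˢᵃᵗ = 302.32 kPa
  T = 340.4 K: ΣzᵢPᵢˢᵃᵗ = 298.61 kPa
  T = 340.1 K: ΣzᵢPᵢˢᵃᵗ = 295.86 kPa
  T = 340.0 K: ΣzᵢPᵢˢᵃᵗ = 294.94 kPa
Interpolating between 340.0 K and 340.1 K gives T ≈ 340.1 K.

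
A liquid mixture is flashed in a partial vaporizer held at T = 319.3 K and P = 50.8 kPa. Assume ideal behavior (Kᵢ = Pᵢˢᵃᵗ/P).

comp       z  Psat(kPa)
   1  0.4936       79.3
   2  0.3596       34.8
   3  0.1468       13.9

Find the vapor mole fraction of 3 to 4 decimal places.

y_3 = 0.0475

Raoult's law: Kᵢ = Pᵢˢᵃᵗ/P = Pᵢˢᵃᵗ/50.8.
  K_1 = 79.3/50.8 = 1.561024, K_2 = 34.8/50.8 = 0.685039, K_3 = 13.9/50.8 = 0.273622
Let ψ = V/F and solve Σ zᵢ(Kᵢ−1)/(1+ψ(Kᵢ−1)) = 0.
Feasibility: ΣzᵢKᵢ = 1.0570, Σzᵢ/Kᵢ = 1.3776 — both > 1, two phases present.
Newton iteration, ψ⁰ = 0.5:
  ψ = 0.5000: g = -0.08562, g' = -0.3360 → ψ = 0.2452
  ψ = 0.2452: g = -0.00904, g' = -0.2766 → ψ = 0.2125
  ψ = 0.2125: g = -0.00006, g' = -0.2733 → ψ = 0.2123
Converged at ψ = 0.2123.
Compositions from xᵢ = zᵢ/(1+ψ(Kᵢ−1)), yᵢ = Kᵢxᵢ:
  1: x = 0.4411, y = 0.6885
  2: x = 0.3854, y = 0.2640
  3: x = 0.1736, y = 0.0475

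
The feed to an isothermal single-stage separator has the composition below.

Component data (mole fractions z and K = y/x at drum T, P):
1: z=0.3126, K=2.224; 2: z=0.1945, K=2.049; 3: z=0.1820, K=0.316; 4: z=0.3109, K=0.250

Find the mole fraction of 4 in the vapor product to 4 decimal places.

Newton–Raphson from V/F = 0.64:
  V/F = 0.6400: g = -0.33320, g' = -1.1400 → V/F = 0.3477
  V/F = 0.3477: g = -0.06088, g' = -0.8120 → V/F = 0.2727
  V/F = 0.2727: g = -0.00067, g' = -0.7977 → V/F = 0.2719
Converged at V/F = 0.2719.
Compositions from xᵢ = zᵢ/(1+V/F(Kᵢ−1)), yᵢ = Kᵢxᵢ:
  1: x = 0.2345, y = 0.5216
  2: x = 0.1513, y = 0.3101
  3: x = 0.2236, y = 0.0707
  4: x = 0.3905, y = 0.0976

y_4 = 0.0976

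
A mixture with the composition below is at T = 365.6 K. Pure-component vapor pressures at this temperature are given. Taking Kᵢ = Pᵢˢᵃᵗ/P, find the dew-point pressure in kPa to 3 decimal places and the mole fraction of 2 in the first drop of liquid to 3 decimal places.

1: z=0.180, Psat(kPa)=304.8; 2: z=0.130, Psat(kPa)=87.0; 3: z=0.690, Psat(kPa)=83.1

Pdew = 96.264 kPa, x_2 = 0.144

At the dew point ψ → 1, so Σzᵢ/Kᵢ = 1 with Kᵢ = Pᵢˢᵃᵗ/P ⇒ 1/P = Σzᵢ/Pᵢˢᵃᵗ.
1/P = 0.180/304.8 + 0.130/87.0 + 0.690/83.1 = 0.010388 ⇒ P = 96.264 kPa
xᵢ = zᵢP/Pᵢˢᵃᵗ ⇒ x_2 = 0.130·96.264/87.0 = 0.144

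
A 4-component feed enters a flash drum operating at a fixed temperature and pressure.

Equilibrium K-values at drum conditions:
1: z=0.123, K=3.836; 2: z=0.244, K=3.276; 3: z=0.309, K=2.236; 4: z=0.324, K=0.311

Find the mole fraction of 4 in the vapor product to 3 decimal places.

Rachford–Rice: g(V/F) = Σ zᵢ(Kᵢ−1)/(1+V/F(Kᵢ−1)) = 0.
Feasibility: ΣzᵢKᵢ = 2.063, Σzᵢ/Kᵢ = 1.287 — both > 1, two phases present.
Newton–Raphson from V/F = 0.5:
  V/F = 0.500: g = 0.2995, g' = -0.984 → V/F = 0.804
  V/F = 0.804: g = -0.0068, g' = -1.142 → V/F = 0.798
Converged at V/F = 0.798.
Compositions from xᵢ = zᵢ/(1+V/F(Kᵢ−1)), yᵢ = Kᵢxᵢ:
  1: x = 0.038, y = 0.145
  2: x = 0.087, y = 0.284
  3: x = 0.156, y = 0.348
  4: x = 0.720, y = 0.224

y_4 = 0.224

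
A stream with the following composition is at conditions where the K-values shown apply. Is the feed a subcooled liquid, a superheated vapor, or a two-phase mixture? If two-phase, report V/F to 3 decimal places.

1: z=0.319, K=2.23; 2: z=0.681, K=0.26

subcooled liquid

ΣzᵢKᵢ = 0.888; Σzᵢ/Kᵢ = 2.762.
Since ΣzᵢKᵢ < 1 the mixture is below its bubble point — single liquid phase.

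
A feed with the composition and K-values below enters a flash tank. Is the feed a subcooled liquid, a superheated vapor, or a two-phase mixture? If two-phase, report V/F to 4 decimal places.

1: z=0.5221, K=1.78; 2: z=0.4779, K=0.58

two-phase, V/F = 0.6304

ΣzᵢKᵢ = 1.2065; Σzᵢ/Kᵢ = 1.1173.
Both exceed 1, so a two-phase solution exists.
Material balance + equilibrium reduce to Σ zᵢ(Kᵢ−1)/(1+ψ(Kᵢ−1)) = 0.
Binary case is linear: z₁(K₁−1)(1+ψ(K₂−1)) + z₂(K₂−1)(1+ψ(K₁−1)) = 0
⇒ ψ = [z₁(K₁−1)+z₂(K₂−1)] / [−(K₁−1)(K₂−1)] = 0.20652/0.32760 = 0.6304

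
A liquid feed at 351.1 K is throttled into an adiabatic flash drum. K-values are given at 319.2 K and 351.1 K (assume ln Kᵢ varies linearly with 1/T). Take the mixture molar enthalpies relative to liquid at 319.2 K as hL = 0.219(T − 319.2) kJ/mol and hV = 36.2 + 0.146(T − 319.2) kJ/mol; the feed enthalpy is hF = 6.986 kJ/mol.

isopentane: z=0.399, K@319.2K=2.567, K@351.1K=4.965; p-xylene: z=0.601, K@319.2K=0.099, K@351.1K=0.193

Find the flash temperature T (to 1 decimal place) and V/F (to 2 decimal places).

Adiabatic flash: solve Rachford–Rice at each trial T, then check hF = ψ·hV(T) + (1−ψ)·hL(T).
  T = 319.2 K: K = (2.567, 0.099), RR gives ψ = 0.059, H_out = 2.147 kJ/mol
  T = 351.1 K: K = (4.965, 0.193), RR gives ψ = 0.343, H_out = 18.599 kJ/mol
  T = 335.1 K: K = (3.623, 0.140), RR gives ψ = 0.235, H_out = 11.715 kJ/mol
  T = 327.1 K: K = (3.059, 0.118), RR gives ψ = 0.161, H_out = 7.451 kJ/mol
  T = 323.1 K: K = (2.802, 0.108), RR gives ψ = 0.114, H_out = 4.945 kJ/mol
  T = 325.1 K: K = (2.929, 0.113), RR gives ψ = 0.138, H_out = 6.237 kJ/mol
Linear interpolation between T = 325.1 (H_out = 6.237) and T = 327.1 (H_out = 7.451) on hF = 6.986 gives T ≈ 326.3 K, at which ψ = 0.15.

T = 326.3 K, V/F = 0.15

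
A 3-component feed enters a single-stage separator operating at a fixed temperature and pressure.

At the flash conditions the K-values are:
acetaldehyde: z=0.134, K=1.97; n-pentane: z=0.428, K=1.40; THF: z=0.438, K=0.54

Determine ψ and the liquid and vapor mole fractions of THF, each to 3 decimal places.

ψ = 0.378, x_THF = 0.530, y_THF = 0.286

Iterate (Newton) starting at ψ = 0.63:
  ψ = 0.630: g = -0.0663, g' = -0.276 → ψ = 0.390
  ψ = 0.390: g = -0.0031, g' = -0.255 → ψ = 0.378
Converged at ψ = 0.378.
Compositions from xᵢ = zᵢ/(1+ψ(Kᵢ−1)), yᵢ = Kᵢxᵢ:
  acetaldehyde: x = 0.098, y = 0.193
  n-pentane: x = 0.372, y = 0.521
  THF: x = 0.530, y = 0.286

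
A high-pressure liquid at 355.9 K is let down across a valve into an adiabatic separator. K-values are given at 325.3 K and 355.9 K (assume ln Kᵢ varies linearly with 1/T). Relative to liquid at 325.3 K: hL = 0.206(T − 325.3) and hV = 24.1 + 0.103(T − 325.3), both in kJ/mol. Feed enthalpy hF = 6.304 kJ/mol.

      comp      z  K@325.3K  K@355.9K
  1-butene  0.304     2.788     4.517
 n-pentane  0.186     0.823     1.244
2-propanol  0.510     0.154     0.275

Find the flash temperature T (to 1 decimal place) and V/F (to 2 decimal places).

T = 335.5 K, V/F = 0.18

Adiabatic flash: solve Rachford–Rice at each trial T, then check hF = ψ·hV(T) + (1−ψ)·hL(T).
  T = 325.3 K: K = (2.788, 0.823, 0.154), RR gives ψ = 0.063, H_out = 1.508 kJ/mol
  T = 355.9 K: K = (4.517, 1.244, 0.275), RR gives ψ = 0.371, H_out = 14.070 kJ/mol
  T = 340.6 K: K = (3.587, 1.021, 0.208), RR gives ψ = 0.233, H_out = 8.395 kJ/mol
  T = 333.0 K: K = (3.174, 0.920, 0.180), RR gives ψ = 0.155, H_out = 5.202 kJ/mol
  T = 336.8 K: K = (3.377, 0.970, 0.194), RR gives ψ = 0.195, H_out = 6.842 kJ/mol
  T = 334.9 K: K = (3.275, 0.945, 0.187), RR gives ψ = 0.176, H_out = 6.034 kJ/mol
Linear interpolation between T = 334.9 (H_out = 6.034) and T = 336.8 (H_out = 6.842) on hF = 6.304 gives T ≈ 335.5 K, at which ψ = 0.18.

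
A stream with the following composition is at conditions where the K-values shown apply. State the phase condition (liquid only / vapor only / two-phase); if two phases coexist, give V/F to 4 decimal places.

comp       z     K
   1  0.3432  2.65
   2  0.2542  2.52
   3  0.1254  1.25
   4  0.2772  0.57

ΣzᵢKᵢ = 1.8648; Σzᵢ/Kᵢ = 0.8170.
Since Σzᵢ/Kᵢ < 1 the mixture is above its dew point — single vapor phase.

vapor only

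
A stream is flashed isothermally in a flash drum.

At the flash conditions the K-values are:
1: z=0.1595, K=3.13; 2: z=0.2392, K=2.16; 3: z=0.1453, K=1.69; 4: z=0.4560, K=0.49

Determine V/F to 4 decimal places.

Rachford–Rice: g(V/F) = Σ zᵢ(Kᵢ−1)/(1+V/F(Kᵢ−1)) = 0.
g(0) = ΣzᵢKᵢ − 1 = 0.4849 and g(1) = 1 − Σzᵢ/Kᵢ = -0.1783, so a root lies in (0, 1).
Newton iteration, V/F⁰ = 0.34:
  V/F = 0.3400: g = 0.19589, g' = -0.6279 → V/F = 0.6520
  V/F = 0.6520: g = 0.02096, g' = -0.5303 → V/F = 0.6915
  V/F = 0.6915: g = -0.00003, g' = -0.5322 → V/F = 0.6914
Converged at V/F = 0.6914.

V/F = 0.6914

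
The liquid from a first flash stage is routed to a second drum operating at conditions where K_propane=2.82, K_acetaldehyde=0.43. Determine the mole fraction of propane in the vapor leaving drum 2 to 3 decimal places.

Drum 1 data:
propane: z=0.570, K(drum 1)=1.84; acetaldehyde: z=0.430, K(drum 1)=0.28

y_propane (drum 2) = 0.673

Drum 1:
Binary case is linear: z₁(K₁−1)(1+ψ₁(K₂−1)) + z₂(K₂−1)(1+ψ₁(K₁−1)) = 0
⇒ ψ₁ = [z₁(K₁−1)+z₂(K₂−1)] / [−(K₁−1)(K₂−1)] = 0.1692/0.6048 = 0.280
Drum-1 compositions:
  propane: x = 0.462, y = 0.849
  acetaldehyde: x = 0.538, y = 0.151
Drum-2 feed = drum-1 liquid: z₂ = (0.4615, 0.5385).
Drum 2:
Let ψ₂ = V/F and solve Σ zᵢ(Kᵢ−1)/(1+ψ₂(Kᵢ−1)) = 0.
Check two-phase: ΣzᵢKᵢ = 1.533 > 1 and Σzᵢ/Kᵢ = 1.416 > 1, so g(0) = 0.533 > 0 and g(1) = -0.416 < 0.
Binary case is linear: z₁(K₁−1)(1+ψ₂(K₂−1)) + z₂(K₂−1)(1+ψ₂(K₁−1)) = 0
⇒ ψ₂ = [z₁(K₁−1)+z₂(K₂−1)] / [−(K₁−1)(K₂−1)] = 0.5331/1.0374 = 0.514
  propane: x = 0.238, y = 0.673
  acetaldehyde: x = 0.762, y = 0.327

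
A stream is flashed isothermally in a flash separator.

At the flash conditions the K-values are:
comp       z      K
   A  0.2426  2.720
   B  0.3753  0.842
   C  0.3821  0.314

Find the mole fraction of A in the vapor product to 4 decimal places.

y_A = 0.5472

Iterate (Newton) starting at ψ = 0.5:
  ψ = 0.5000: g = -0.23901, g' = -0.6351 → ψ = 0.1237
  ψ = 0.1237: g = -0.00280, g' = -0.7125 → ψ = 0.1197
Converged at ψ = 0.1197.
Compositions from xᵢ = zᵢ/(1+ψ(Kᵢ−1)), yᵢ = Kᵢxᵢ:
  A: x = 0.2012, y = 0.5472
  B: x = 0.3825, y = 0.3221
  C: x = 0.4163, y = 0.1307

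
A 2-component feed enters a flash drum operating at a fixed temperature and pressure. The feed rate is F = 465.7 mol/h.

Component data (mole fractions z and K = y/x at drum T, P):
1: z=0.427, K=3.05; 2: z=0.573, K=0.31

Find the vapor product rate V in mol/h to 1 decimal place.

V = 158.0 mol/h

Material balance + equilibrium reduce to Σ zᵢ(Kᵢ−1)/(1+ψ(Kᵢ−1)) = 0.
g(0) = ΣzᵢKᵢ − 1 = 0.480 and g(1) = 1 − Σzᵢ/Kᵢ = -0.988, so a root lies in (0, 1).
Binary case is linear: z₁(K₁−1)(1+ψ(K₂−1)) + z₂(K₂−1)(1+ψ(K₁−1)) = 0
⇒ ψ = [z₁(K₁−1)+z₂(K₂−1)] / [−(K₁−1)(K₂−1)] = 0.4800/1.4145 = 0.339
Then V = ψ·F = 0.3393·465.7 = 158.0 mol/h and L = F − V = 307.7 mol/h.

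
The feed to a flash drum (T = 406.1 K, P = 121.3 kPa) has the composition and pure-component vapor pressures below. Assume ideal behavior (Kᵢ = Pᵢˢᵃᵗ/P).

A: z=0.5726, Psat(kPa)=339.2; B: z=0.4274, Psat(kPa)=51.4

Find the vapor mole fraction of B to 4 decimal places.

y_B = 0.3208

Raoult's law: Kᵢ = Pᵢˢᵃᵗ/P = Pᵢˢᵃᵗ/121.3.
  K_A = 339.2/121.3 = 2.796373, K_B = 51.4/121.3 = 0.423743
Rachford–Rice: g(ψ) = Σ zᵢ(Kᵢ−1)/(1+ψ(Kᵢ−1)) = 0.
Check two-phase: ΣzᵢKᵢ = 1.7823 > 1 and Σzᵢ/Kᵢ = 1.2134 > 1, so g(0) = 0.7823 > 0 and g(1) = -0.2134 < 0.
Binary case is linear: z₁(K₁−1)(1+ψ(K₂−1)) + z₂(K₂−1)(1+ψ(K₁−1)) = 0
⇒ ψ = [z₁(K₁−1)+z₂(K₂−1)] / [−(K₁−1)(K₂−1)] = 0.78231/1.03517 = 0.7557
Compositions from xᵢ = zᵢ/(1+ψ(Kᵢ−1)), yᵢ = Kᵢxᵢ:
  A: x = 0.2429, y = 0.6792
  B: x = 0.7571, y = 0.3208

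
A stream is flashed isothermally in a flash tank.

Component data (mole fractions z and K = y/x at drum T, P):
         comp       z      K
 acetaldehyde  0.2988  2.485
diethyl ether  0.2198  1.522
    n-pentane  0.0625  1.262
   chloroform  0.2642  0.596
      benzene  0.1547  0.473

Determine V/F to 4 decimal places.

Newton iteration, V/F⁰ = 0.5:
  V/F = 0.5000: g = 0.11566, g' = -0.4050 → V/F = 0.7856
  V/F = 0.7856: g = 0.00425, g' = -0.3911 → V/F = 0.7965
Converged at V/F = 0.7965.

V/F = 0.7965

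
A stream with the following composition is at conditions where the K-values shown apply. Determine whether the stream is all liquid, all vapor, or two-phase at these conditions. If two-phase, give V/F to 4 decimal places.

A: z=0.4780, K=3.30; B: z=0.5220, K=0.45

ΣzᵢKᵢ = 1.8123; Σzᵢ/Kᵢ = 1.3048.
Both exceed 1, so a two-phase solution exists.
Binary case is linear: z₁(K₁−1)(1+ψ(K₂−1)) + z₂(K₂−1)(1+ψ(K₁−1)) = 0
⇒ ψ = [z₁(K₁−1)+z₂(K₂−1)] / [−(K₁−1)(K₂−1)] = 0.81230/1.26500 = 0.6421

two-phase, V/F = 0.6421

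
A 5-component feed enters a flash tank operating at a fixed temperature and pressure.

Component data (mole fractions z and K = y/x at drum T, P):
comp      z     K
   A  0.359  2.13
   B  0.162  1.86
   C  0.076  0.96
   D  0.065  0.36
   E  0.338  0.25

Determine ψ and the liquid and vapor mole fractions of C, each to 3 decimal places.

Rachford–Rice: g(ψ) = Σ zᵢ(Kᵢ−1)/(1+ψ(Kᵢ−1)) = 0.
Feasibility: ΣzᵢKᵢ = 1.247, Σzᵢ/Kᵢ = 1.867 — both > 1, two phases present.
Newton–Raphson from ψ = 0.38:
  ψ = 0.380: g = -0.0238, g' = -0.711 → ψ = 0.347
  ψ = 0.347: g = -0.0002, g' = -0.699 → ψ = 0.346
Converged at ψ = 0.346.
Compositions from xᵢ = zᵢ/(1+ψ(Kᵢ−1)), yᵢ = Kᵢxᵢ:
  A: x = 0.258, y = 0.550
  B: x = 0.125, y = 0.232
  C: x = 0.077, y = 0.074
  D: x = 0.084, y = 0.030
  E: x = 0.457, y = 0.114

ψ = 0.346, x_C = 0.077, y_C = 0.074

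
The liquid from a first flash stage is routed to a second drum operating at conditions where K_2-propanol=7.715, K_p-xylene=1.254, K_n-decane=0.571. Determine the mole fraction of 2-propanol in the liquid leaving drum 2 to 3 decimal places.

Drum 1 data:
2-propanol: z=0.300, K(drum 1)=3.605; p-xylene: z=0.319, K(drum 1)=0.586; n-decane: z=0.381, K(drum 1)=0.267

x_2-propanol (drum 2) = 0.032

Drum 1:
Newton iteration, ψ₁⁰ = 0.58:
  ψ₁ = 0.580: g = -0.3484, g' = -1.037 → ψ₁ = 0.244
  ψ₁ = 0.244: g = -0.0093, g' = -1.132 → ψ₁ = 0.236
Converged at ψ₁ = 0.236.
Drum-1 compositions:
  2-propanol: x = 0.186, y = 0.670
  p-xylene: x = 0.354, y = 0.207
  n-decane: x = 0.461, y = 0.123
Drum-2 feed = drum-1 liquid: z₂ = (0.1858, 0.3535, 0.4607).
Drum 2:
Newton–Raphson from ψ₂ = 0.5:
  ψ₂ = 0.500: g = 0.1144, g' = -0.597 → ψ₂ = 0.692
  ψ₂ = 0.692: g = 0.0164, g' = -0.451 → ψ₂ = 0.728
  ψ₂ = 0.728: g = 0.0003, g' = -0.437 → ψ₂ = 0.729
Converged at ψ₂ = 0.729.
  2-propanol: x = 0.032, y = 0.243
  p-xylene: x = 0.298, y = 0.374
  n-decane: x = 0.670, y = 0.383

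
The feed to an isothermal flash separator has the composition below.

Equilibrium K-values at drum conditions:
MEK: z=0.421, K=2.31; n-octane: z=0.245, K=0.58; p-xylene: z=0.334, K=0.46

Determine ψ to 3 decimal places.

ψ = 0.415

Newton iteration, ψ⁰ = 0.39:
  ψ = 0.390: g = 0.0135, g' = -0.535 → ψ = 0.415
Converged at ψ = 0.415.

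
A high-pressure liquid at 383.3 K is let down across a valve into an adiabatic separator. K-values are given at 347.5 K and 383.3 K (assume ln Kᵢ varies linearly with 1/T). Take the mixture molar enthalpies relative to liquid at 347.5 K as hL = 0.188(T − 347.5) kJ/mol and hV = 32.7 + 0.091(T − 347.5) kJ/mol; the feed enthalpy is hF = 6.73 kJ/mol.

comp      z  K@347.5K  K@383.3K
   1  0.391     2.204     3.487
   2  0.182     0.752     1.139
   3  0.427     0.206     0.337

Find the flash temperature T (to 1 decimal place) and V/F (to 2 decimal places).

Adiabatic flash: solve Rachford–Rice at each trial T, then check hF = ψ·hV(T) + (1−ψ)·hL(T).
  T = 347.5 K: K = (2.204, 0.752, 0.206), RR gives ψ = 0.107, H_out = 3.505 kJ/mol
  T = 383.3 K: K = (3.487, 1.139, 0.337), RR gives ψ = 0.537, H_out = 22.435 kJ/mol
  T = 365.4 K: K = (2.804, 0.935, 0.267), RR gives ψ = 0.349, H_out = 14.166 kJ/mol
  T = 356.4 K: K = (2.492, 0.840, 0.235), RR gives ψ = 0.239, H_out = 9.281 kJ/mol
  T = 351.9 K: K = (2.344, 0.795, 0.220), RR gives ψ = 0.176, H_out = 6.512 kJ/mol
  T = 354.1 K: K = (2.415, 0.817, 0.227), RR gives ψ = 0.208, H_out = 7.899 kJ/mol
Linear interpolation between T = 351.9 (H_out = 6.512) and T = 354.1 (H_out = 7.899) on hF = 6.73 gives T ≈ 352.2 K, at which ψ = 0.18.

T = 352.2 K, V/F = 0.18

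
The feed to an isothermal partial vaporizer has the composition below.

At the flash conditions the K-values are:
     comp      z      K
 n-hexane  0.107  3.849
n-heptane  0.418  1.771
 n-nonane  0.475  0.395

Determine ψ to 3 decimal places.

ψ = 0.415

Material balance + equilibrium reduce to Σ zᵢ(Kᵢ−1)/(1+ψ(Kᵢ−1)) = 0.
g(0) = ΣzᵢKᵢ − 1 = 0.340 and g(1) = 1 − Σzᵢ/Kᵢ = -0.466, so a root lies in (0, 1).
Iterate (Newton) starting at ψ = 0.5:
  ψ = 0.500: g = -0.0537, g' = -0.635 → ψ = 0.415
Converged at ψ = 0.415.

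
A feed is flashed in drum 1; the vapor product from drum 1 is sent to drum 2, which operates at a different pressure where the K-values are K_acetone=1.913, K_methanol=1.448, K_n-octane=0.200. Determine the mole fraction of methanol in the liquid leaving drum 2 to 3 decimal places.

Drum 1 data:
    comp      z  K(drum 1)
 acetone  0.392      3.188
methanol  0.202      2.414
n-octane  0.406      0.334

Drum 1:
Material balance + equilibrium reduce to Σ zᵢ(Kᵢ−1)/(1+ψ₁(Kᵢ−1)) = 0.
Feasibility: ΣzᵢKᵢ = 1.873, Σzᵢ/Kᵢ = 1.422 — both > 1, two phases present.
Iterate (Newton) starting at ψ₁ = 0.56:
  ψ₁ = 0.560: g = 0.1136, g' = -0.963 → ψ₁ = 0.678
  ψ₁ = 0.678: g = -0.0018, g' = -1.008 → ψ₁ = 0.676
Converged at ψ₁ = 0.676.
Drum-1 compositions:
  acetone: x = 0.158, y = 0.504
  methanol: x = 0.103, y = 0.249
  n-octane: x = 0.739, y = 0.247
Drum-2 feed = drum-1 vapor: z₂ = (0.5040, 0.2493, 0.2467).
Drum 2:
Rachford–Rice: g(ψ₂) = Σ zᵢ(Kᵢ−1)/(1+ψ₂(Kᵢ−1)) = 0.
Check two-phase: ΣzᵢKᵢ = 1.374 > 1 and Σzᵢ/Kᵢ = 1.669 > 1, so g(0) = 0.374 > 0 and g(1) = -0.669 < 0.
Iterate (Newton) starting at ψ₂ = 0.5:
  ψ₂ = 0.500: g = 0.0782, g' = -0.670 → ψ₂ = 0.617
  ψ₂ = 0.617: g = -0.0077, g' = -0.818 → ψ₂ = 0.607
Converged at ψ₂ = 0.607.
  acetone: x = 0.324, y = 0.620
  methanol: x = 0.196, y = 0.284
  n-octane: x = 0.480, y = 0.096

x_methanol (drum 2) = 0.196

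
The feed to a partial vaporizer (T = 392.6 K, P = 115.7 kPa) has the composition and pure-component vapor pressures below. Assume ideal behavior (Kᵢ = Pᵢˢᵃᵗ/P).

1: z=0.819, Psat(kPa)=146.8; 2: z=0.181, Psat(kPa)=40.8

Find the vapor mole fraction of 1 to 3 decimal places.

y_1 = 0.897

Raoult's law: Kᵢ = Pᵢˢᵃᵗ/P = Pᵢˢᵃᵗ/115.7.
  K_1 = 146.8/115.7 = 1.26880, K_2 = 40.8/115.7 = 0.35264
Material balance + equilibrium reduce to Σ zᵢ(Kᵢ−1)/(1+ψ(Kᵢ−1)) = 0.
g(0) = ΣzᵢKᵢ − 1 = 0.103 and g(1) = 1 − Σzᵢ/Kᵢ = -0.159, so a root lies in (0, 1).
Newton–Raphson from ψ = 0.5:
  ψ = 0.500: g = 0.0208, g' = -0.212 → ψ = 0.598
  ψ = 0.598: g = -0.0016, g' = -0.246 → ψ = 0.592
Converged at ψ = 0.592.
Compositions from xᵢ = zᵢ/(1+ψ(Kᵢ−1)), yᵢ = Kᵢxᵢ:
  1: x = 0.707, y = 0.897
  2: x = 0.293, y = 0.103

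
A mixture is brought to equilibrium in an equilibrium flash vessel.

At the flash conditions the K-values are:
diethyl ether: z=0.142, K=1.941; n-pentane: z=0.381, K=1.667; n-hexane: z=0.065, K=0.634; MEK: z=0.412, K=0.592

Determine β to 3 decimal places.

Let β = V/F and solve Σ zᵢ(Kᵢ−1)/(1+β(Kᵢ−1)) = 0.
Check two-phase: ΣzᵢKᵢ = 1.196 > 1 and Σzᵢ/Kᵢ = 1.100 > 1, so g(0) = 0.196 > 0 and g(1) = -0.100 < 0.
Newton–Raphson from β = 0.5:
  β = 0.500: g = 0.0411, g' = -0.275 → β = 0.650
  β = 0.650: g = 0.0003, g' = -0.273 → β = 0.651
Converged at β = 0.651.

β = 0.651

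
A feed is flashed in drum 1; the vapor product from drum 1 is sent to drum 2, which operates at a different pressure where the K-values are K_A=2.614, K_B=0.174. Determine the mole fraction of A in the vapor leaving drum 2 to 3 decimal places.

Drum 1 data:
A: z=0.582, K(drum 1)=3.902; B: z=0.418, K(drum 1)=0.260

y_A (drum 2) = 0.885

Drum 1:
Rachford–Rice: g(ψ₁) = Σ zᵢ(Kᵢ−1)/(1+ψ₁(Kᵢ−1)) = 0.
Check two-phase: ΣzᵢKᵢ = 2.380 > 1 and Σzᵢ/Kᵢ = 1.757 > 1, so g(0) = 1.380 > 0 and g(1) = -0.757 < 0.
Iterate (Newton) starting at ψ₁ = 0.5:
  ψ₁ = 0.500: g = 0.1981, g' = -1.393 → ψ₁ = 0.642
Converged at ψ₁ = 0.642.
Drum-1 compositions:
  A: x = 0.203, y = 0.793
  B: x = 0.797, y = 0.207
Drum-2 feed = drum-1 vapor: z₂ = (0.7928, 0.2072).
Drum 2:
Binary case is linear: z₁(K₁−1)(1+ψ₂(K₂−1)) + z₂(K₂−1)(1+ψ₂(K₁−1)) = 0
⇒ ψ₂ = [z₁(K₁−1)+z₂(K₂−1)] / [−(K₁−1)(K₂−1)] = 1.1085/1.3332 = 0.831
  A: x = 0.339, y = 0.885
  B: x = 0.661, y = 0.115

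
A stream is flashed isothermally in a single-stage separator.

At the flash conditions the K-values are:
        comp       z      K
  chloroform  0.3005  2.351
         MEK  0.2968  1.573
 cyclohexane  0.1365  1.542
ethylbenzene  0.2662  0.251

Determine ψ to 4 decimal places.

ψ = 0.6578

Let ψ = V/F and solve Σ zᵢ(Kᵢ−1)/(1+ψ(Kᵢ−1)) = 0.
Feasibility: ΣzᵢKᵢ = 1.4506, Σzᵢ/Kᵢ = 1.4656 — both > 1, two phases present.
Newton iteration, ψ⁰ = 0.5:
  ψ = 0.5000: g = 0.11394, g' = -0.6608 → ψ = 0.6724
  ψ = 0.6724: g = -0.01200, g' = -0.8291 → ψ = 0.6580
  ψ = 0.6580: g = -0.00016, g' = -0.8075 → ψ = 0.6578
Converged at ψ = 0.6578.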